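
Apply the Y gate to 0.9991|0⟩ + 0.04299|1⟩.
-0.04299i|0⟩ + 0.9991i|1⟩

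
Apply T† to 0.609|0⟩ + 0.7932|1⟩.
0.609|0⟩ + (0.5609 - 0.5609i)|1⟩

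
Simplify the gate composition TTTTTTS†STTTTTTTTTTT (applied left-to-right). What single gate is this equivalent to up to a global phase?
T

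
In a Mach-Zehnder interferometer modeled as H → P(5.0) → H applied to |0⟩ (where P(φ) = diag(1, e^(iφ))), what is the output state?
(0.6418 - 0.4795i)|0⟩ + (0.3582 + 0.4795i)|1⟩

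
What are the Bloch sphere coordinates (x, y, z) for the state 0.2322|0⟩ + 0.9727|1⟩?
(0.4517, 0, -0.8922)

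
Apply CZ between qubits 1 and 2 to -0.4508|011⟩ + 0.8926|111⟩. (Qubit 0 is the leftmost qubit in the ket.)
0.4508|011⟩ - 0.8926|111⟩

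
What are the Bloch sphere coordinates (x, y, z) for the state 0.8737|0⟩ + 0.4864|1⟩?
(0.8499, 0, 0.5268)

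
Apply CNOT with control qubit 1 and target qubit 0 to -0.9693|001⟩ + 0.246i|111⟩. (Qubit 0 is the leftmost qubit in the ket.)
-0.9693|001⟩ + 0.246i|011⟩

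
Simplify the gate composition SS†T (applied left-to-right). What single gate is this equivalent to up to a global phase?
T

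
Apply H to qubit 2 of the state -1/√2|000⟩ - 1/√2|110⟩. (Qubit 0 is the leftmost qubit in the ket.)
-1/2|000⟩ - 1/2|001⟩ - 1/2|110⟩ - 1/2|111⟩

H on qubit 2 mixes each pair of kets that differ only in qubit 2: amplitudes (a, b) of (|…0…⟩, |…1…⟩) become ((a + b)/√2, (a − b)/√2). Kets absent from the input have amplitude 0.
(|000⟩, |001⟩): (a, b) = (-1/√2, 0) → (-1/2, -1/2)
(|110⟩, |111⟩): (a, b) = (-1/√2, 0) → (-1/2, -1/2)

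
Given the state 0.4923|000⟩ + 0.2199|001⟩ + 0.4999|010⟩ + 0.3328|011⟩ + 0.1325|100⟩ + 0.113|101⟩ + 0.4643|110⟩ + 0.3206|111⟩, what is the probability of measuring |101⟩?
0.01277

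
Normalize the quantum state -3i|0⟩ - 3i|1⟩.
-(1/√2)i|0⟩ - (1/√2)i|1⟩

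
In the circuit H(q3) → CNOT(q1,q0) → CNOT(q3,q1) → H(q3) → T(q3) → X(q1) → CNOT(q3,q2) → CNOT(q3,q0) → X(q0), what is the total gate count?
9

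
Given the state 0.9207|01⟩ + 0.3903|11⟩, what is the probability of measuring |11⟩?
0.1523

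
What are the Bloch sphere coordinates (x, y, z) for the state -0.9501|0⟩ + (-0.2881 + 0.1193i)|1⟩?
(0.5474, -0.2267, 0.8055)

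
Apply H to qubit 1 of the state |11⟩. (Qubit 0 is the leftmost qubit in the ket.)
1/√2|10⟩ - 1/√2|11⟩

H on qubit 1 mixes each pair of kets that differ only in qubit 1: amplitudes (a, b) of (|…0…⟩, |…1…⟩) become ((a + b)/√2, (a − b)/√2). Kets absent from the input have amplitude 0.
(|10⟩, |11⟩): (a, b) = (0, 1) → (1/√2, -1/√2)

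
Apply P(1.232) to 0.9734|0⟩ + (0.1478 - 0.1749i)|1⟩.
0.9734|0⟩ + (0.2141 + 0.08127i)|1⟩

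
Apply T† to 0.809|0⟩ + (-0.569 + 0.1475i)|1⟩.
0.809|0⟩ + (-0.298 + 0.5066i)|1⟩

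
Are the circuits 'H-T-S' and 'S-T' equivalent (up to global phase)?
No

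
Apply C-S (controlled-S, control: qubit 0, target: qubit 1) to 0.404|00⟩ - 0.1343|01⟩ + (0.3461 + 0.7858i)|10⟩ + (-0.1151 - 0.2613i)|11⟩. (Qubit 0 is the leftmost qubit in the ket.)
0.404|00⟩ - 0.1343|01⟩ + (0.3461 + 0.7858i)|10⟩ + (0.2613 - 0.1151i)|11⟩

C-S leaves the control-|0⟩ kets |00⟩, |01⟩ unchanged and applies S to qubit 1 on the control-|1⟩ pair (|10⟩, |11⟩).
S = [[1, 0], [0, i]].
With a = amp(|10⟩) = (0.3461 + 0.7858i) and b = amp(|11⟩) = (-0.1151 - 0.2613i):
new amp(|10⟩) = (1)·a = (0.3461 + 0.7858i)
new amp(|11⟩) = (i)·b = (0.2613 - 0.1151i)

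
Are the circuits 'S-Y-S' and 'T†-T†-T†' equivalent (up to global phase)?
No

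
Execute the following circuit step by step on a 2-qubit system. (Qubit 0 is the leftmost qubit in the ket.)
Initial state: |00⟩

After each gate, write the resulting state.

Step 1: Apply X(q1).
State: |01⟩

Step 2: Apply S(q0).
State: |01⟩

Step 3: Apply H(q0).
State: 1/√2|01⟩ + 1/√2|11⟩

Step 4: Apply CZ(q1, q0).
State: 1/√2|01⟩ - 1/√2|11⟩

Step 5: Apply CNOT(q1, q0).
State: -1/√2|01⟩ + 1/√2|11⟩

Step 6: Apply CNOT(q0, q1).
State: -1/√2|01⟩ + 1/√2|10⟩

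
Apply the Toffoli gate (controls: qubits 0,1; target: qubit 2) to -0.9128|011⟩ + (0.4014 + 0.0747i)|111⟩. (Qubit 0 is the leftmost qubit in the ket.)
-0.9128|011⟩ + (0.4014 + 0.0747i)|110⟩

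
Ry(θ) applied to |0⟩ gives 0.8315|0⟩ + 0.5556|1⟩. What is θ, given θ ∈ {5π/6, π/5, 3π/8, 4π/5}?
3π/8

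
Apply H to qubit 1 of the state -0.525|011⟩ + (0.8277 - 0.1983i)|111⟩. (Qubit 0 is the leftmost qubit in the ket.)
-0.3712|001⟩ + 0.3712|011⟩ + (0.5853 - 0.1402i)|101⟩ + (-0.5853 + 0.1402i)|111⟩

H on qubit 1 mixes each pair of kets that differ only in qubit 1: amplitudes (a, b) of (|…0…⟩, |…1…⟩) become ((a + b)/√2, (a − b)/√2). Kets absent from the input have amplitude 0.
(|001⟩, |011⟩): (a, b) = (0, -0.525) → (-0.3712, 0.3712)
(|101⟩, |111⟩): (a, b) = (0, (0.8277 - 0.1983i)) → ((0.5853 - 0.1402i), (-0.5853 + 0.1402i))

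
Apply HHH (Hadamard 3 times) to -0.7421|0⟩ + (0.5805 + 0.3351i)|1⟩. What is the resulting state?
(-0.1143 + 0.237i)|0⟩ + (-0.9352 - 0.237i)|1⟩

H² = I, so H^3 = H: a single Hadamard. With (a, b) = (-0.7421, (0.5805 + 0.3351i)), H gives ((a + b)/√2, (a − b)/√2) = ((-0.1143 + 0.237i), (-0.9352 - 0.237i)).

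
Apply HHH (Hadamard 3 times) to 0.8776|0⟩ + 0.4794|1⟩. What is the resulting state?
0.9595|0⟩ + 0.2816|1⟩

H² = I, so H^3 = H: a single Hadamard. With (a, b) = (0.8776, 0.4794), H gives ((a + b)/√2, (a − b)/√2) = (0.9595, 0.2816).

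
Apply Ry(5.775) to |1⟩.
-0.2514|0⟩ - 0.9679|1⟩

Ry(5.775) = [[cos(θ/2), −sin(θ/2)], [sin(θ/2), cos(θ/2)]]; θ = 5.775, cos(θ/2) ≈ -0.967892, sin(θ/2) ≈ 0.251367.
With a = amp(|0⟩) = 0 and b = amp(|1⟩) = 1:
new amp(|0⟩) = (-0.967892)·a + (-0.251367)·b = -0.2514
new amp(|1⟩) = (0.251367)·a + (-0.967892)·b = -0.9679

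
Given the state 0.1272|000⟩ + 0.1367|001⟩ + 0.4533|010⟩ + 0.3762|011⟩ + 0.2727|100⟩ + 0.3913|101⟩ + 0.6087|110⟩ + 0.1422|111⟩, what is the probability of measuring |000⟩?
0.01618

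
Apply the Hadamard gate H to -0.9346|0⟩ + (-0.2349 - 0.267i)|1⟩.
(-0.827 - 0.1888i)|0⟩ + (-0.4948 + 0.1888i)|1⟩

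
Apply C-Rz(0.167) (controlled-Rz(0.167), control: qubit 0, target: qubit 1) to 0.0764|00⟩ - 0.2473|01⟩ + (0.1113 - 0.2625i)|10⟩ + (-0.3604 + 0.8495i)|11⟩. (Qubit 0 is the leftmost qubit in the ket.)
0.0764|00⟩ - 0.2473|01⟩ + (0.08902 - 0.2709i)|10⟩ + (-0.43 + 0.8165i)|11⟩

C-Rz(0.167) leaves the control-|0⟩ kets |00⟩, |01⟩ unchanged and applies Rz(0.167) to qubit 1 on the control-|1⟩ pair (|10⟩, |11⟩).
Rz(0.167) = [[e^(−iθ/2), 0], [0, e^(iθ/2)]] with e^(±iθ/2) = cos(θ/2) ± i·sin(θ/2); θ = 0.167, cos(θ/2) ≈ 0.996516, sin(θ/2) ≈ 0.083403.
With a = amp(|10⟩) = (0.1113 - 0.2625i) and b = amp(|11⟩) = (-0.3604 + 0.8495i):
new amp(|10⟩) = (0.996516 - 0.083403i)·a = (0.08902 - 0.2709i)
new amp(|11⟩) = (0.996516 + 0.083403i)·b = (-0.43 + 0.8165i)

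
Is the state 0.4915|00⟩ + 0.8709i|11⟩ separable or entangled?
Entangled

Writing the state as a|00⟩ + b|01⟩ + c|10⟩ + d|11⟩, it is a product state iff ad − bc = 0.
Here (a, b, c, d) = (0.4915, 0, 0, 0.8709i): ad − bc = (0.4915)(0.8709i) − (0)(0) = 0.428i ≠ 0, so the state is entangled.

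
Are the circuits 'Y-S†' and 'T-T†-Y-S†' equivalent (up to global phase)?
Yes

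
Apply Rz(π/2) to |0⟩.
(1/√2 - (1/√2)i)|0⟩

Rz(π/2) = [[e^(−iθ/2), 0], [0, e^(iθ/2)]] with e^(±iθ/2) = cos(θ/2) ± i·sin(θ/2); θ = π/2, cos(θ/2) ≈ 0.707107, sin(θ/2) ≈ 0.707107.
With a = amp(|0⟩) = 1 and b = amp(|1⟩) = 0:
new amp(|0⟩) = (0.707107 - 0.707107i)·a = (1/√2 - (1/√2)i)
new amp(|1⟩) = (0.707107 + 0.707107i)·b = 0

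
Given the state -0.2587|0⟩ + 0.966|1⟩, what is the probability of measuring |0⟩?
0.06693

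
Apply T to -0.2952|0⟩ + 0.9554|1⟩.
-0.2952|0⟩ + (0.6756 + 0.6756i)|1⟩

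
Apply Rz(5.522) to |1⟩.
(-0.9284 + 0.3715i)|1⟩

Rz(5.522) = [[e^(−iθ/2), 0], [0, e^(iθ/2)]] with e^(±iθ/2) = cos(θ/2) ± i·sin(θ/2); θ = 5.522, cos(θ/2) ≈ -0.928445, sin(θ/2) ≈ 0.371471.
With a = amp(|0⟩) = 0 and b = amp(|1⟩) = 1:
new amp(|0⟩) = (-0.928445 - 0.371471i)·a = 0
new amp(|1⟩) = (-0.928445 + 0.371471i)·b = (-0.9284 + 0.3715i)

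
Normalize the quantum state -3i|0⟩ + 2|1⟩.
-0.8321i|0⟩ + 0.5547|1⟩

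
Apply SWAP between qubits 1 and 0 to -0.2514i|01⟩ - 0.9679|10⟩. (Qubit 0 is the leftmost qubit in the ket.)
-0.9679|01⟩ - 0.2514i|10⟩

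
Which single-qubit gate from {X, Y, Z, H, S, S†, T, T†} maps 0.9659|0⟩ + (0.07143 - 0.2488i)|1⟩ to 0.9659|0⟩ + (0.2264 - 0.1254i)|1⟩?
T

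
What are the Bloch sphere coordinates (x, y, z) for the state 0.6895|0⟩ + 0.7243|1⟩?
(0.9988, 0, -0.0492)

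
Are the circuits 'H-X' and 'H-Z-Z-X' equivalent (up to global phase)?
Yes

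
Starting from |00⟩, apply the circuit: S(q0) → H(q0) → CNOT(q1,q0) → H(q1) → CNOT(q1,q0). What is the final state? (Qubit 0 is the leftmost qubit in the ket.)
1/2|00⟩ + 1/2|01⟩ + 1/2|10⟩ + 1/2|11⟩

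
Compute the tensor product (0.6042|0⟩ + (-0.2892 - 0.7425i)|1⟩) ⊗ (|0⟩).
0.6042|00⟩ + (-0.2892 - 0.7425i)|10⟩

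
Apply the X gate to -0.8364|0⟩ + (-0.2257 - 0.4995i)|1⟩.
(-0.2257 - 0.4995i)|0⟩ - 0.8364|1⟩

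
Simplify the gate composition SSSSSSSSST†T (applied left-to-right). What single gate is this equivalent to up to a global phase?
S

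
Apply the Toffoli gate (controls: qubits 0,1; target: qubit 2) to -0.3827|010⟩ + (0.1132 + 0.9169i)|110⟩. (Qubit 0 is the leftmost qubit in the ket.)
-0.3827|010⟩ + (0.1132 + 0.9169i)|111⟩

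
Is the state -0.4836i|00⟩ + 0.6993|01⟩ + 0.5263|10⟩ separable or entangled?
Entangled

Writing the state as a|00⟩ + b|01⟩ + c|10⟩ + d|11⟩, it is a product state iff ad − bc = 0.
Here (a, b, c, d) = (-0.4836i, 0.6993, 0.5263, 0): ad − bc = (-0.4836i)(0) − (0.6993)(0.5263) = -0.368 ≠ 0, so the state is entangled.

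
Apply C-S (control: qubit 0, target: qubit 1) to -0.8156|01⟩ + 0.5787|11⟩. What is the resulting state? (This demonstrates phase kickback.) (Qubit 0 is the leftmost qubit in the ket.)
-0.8156|01⟩ + 0.5787i|11⟩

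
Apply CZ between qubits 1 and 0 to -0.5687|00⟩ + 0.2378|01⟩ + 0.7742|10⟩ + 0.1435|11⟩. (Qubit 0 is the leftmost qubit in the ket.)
-0.5687|00⟩ + 0.2378|01⟩ + 0.7742|10⟩ - 0.1435|11⟩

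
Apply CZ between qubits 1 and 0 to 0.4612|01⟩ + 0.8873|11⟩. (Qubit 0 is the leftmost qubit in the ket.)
0.4612|01⟩ - 0.8873|11⟩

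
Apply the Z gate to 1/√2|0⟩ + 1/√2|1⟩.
1/√2|0⟩ - 1/√2|1⟩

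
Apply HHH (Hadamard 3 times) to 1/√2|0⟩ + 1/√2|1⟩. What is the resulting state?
|0⟩

H² = I, so H^3 = H: a single Hadamard. With (a, b) = (1/√2, 1/√2), H gives ((a + b)/√2, (a − b)/√2) = (1, 0).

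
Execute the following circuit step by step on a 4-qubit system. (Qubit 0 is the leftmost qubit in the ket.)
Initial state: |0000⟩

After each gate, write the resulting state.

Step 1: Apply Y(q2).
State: i|0010⟩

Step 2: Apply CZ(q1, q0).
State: i|0010⟩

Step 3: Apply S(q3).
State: i|0010⟩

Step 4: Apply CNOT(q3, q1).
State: i|0010⟩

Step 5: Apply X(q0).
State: i|1010⟩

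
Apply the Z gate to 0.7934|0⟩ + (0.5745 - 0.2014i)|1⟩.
0.7934|0⟩ + (-0.5745 + 0.2014i)|1⟩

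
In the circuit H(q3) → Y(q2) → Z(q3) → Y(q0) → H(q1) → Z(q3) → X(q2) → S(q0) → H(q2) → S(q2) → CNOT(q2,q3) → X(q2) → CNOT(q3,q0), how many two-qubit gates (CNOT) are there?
2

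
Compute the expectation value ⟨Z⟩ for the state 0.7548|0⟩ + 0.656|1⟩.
0.1394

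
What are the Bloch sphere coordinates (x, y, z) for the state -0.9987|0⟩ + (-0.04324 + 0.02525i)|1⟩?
(0.08637, -0.05043, 0.9949)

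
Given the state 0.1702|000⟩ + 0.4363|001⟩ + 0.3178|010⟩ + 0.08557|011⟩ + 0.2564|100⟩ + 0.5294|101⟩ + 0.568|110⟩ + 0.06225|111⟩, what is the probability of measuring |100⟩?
0.06574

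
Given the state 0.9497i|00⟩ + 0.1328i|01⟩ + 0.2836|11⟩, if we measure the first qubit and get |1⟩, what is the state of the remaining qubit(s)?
|1⟩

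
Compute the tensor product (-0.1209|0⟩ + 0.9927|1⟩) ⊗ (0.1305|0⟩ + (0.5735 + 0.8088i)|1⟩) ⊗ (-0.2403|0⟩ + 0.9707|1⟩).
0.003791|000⟩ - 0.01532|001⟩ + (0.01666 + 0.0235i)|010⟩ + (-0.0673 - 0.09492i)|011⟩ - 0.03113|100⟩ + 0.1258|101⟩ + (-0.1368 - 0.1929i)|110⟩ + (0.5526 + 0.7794i)|111⟩

amp(|b₁b₂…⟩) = product of the factor amplitudes for bits b₁, b₂, …; only kets whose every factor amplitude is nonzero survive.
|000⟩: (-0.1209)(0.1305)(-0.2403) = 0.003791
|001⟩: (-0.1209)(0.1305)(0.9707) = -0.01532
|010⟩: (-0.1209)(0.5735 + 0.8088i)(-0.2403) = (0.01666 + 0.0235i)
|011⟩: (-0.1209)(0.5735 + 0.8088i)(0.9707) = (-0.0673 - 0.09492i)
|100⟩: (0.9927)(0.1305)(-0.2403) = -0.03113
|101⟩: (0.9927)(0.1305)(0.9707) = 0.1258
|110⟩: (0.9927)(0.5735 + 0.8088i)(-0.2403) = (-0.1368 - 0.1929i)
|111⟩: (0.9927)(0.5735 + 0.8088i)(0.9707) = (0.5526 + 0.7794i)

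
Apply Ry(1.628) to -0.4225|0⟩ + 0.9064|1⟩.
-0.9491|0⟩ + 0.3152|1⟩

Ry(1.628) = [[cos(θ/2), −sin(θ/2)], [sin(θ/2), cos(θ/2)]]; θ = 1.628, cos(θ/2) ≈ 0.686596, sin(θ/2) ≈ 0.727039.
With a = amp(|0⟩) = -0.4225 and b = amp(|1⟩) = 0.9064:
new amp(|0⟩) = (0.686596)·a + (-0.727039)·b = -0.9491
new amp(|1⟩) = (0.727039)·a + (0.686596)·b = 0.3152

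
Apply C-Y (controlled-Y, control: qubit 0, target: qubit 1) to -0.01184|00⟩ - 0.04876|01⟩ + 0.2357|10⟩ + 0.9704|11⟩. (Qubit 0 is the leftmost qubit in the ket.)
-0.01184|00⟩ - 0.04876|01⟩ - 0.9704i|10⟩ + 0.2357i|11⟩

C-Y leaves the control-|0⟩ kets |00⟩, |01⟩ unchanged and applies Y to qubit 1 on the control-|1⟩ pair (|10⟩, |11⟩).
Y = [[0, -i], [i, 0]].
With a = amp(|10⟩) = 0.2357 and b = amp(|11⟩) = 0.9704:
new amp(|10⟩) = (-i)·b = -0.9704i
new amp(|11⟩) = (i)·a = 0.2357i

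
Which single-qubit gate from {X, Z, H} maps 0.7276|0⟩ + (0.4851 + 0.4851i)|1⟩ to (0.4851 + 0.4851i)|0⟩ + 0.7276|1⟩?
X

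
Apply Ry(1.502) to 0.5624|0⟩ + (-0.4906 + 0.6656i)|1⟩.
(0.7459 - 0.4542i)|0⟩ + (0.02513 + 0.4866i)|1⟩

Ry(1.502) = [[cos(θ/2), −sin(θ/2)], [sin(θ/2), cos(θ/2)]]; θ = 1.502, cos(θ/2) ≈ 0.731007, sin(θ/2) ≈ 0.68237.
With a = amp(|0⟩) = 0.5624 and b = amp(|1⟩) = (-0.4906 + 0.6656i):
new amp(|0⟩) = (0.731007)·a + (-0.68237)·b = (0.7459 - 0.4542i)
new amp(|1⟩) = (0.68237)·a + (0.731007)·b = (0.02513 + 0.4866i)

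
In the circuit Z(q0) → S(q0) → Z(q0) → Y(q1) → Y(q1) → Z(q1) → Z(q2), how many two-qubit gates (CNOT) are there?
0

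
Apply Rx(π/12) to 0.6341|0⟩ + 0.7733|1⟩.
(0.6287 - 0.1009i)|0⟩ + (0.7667 - 0.08277i)|1⟩

Rx(π/12) = [[cos(θ/2), −i·sin(θ/2)], [−i·sin(θ/2), cos(θ/2)]]; θ = π/12, cos(θ/2) ≈ 0.991445, sin(θ/2) ≈ 0.130526.
With a = amp(|0⟩) = 0.6341 and b = amp(|1⟩) = 0.7733:
new amp(|0⟩) = (0.991445)·a + (-0.130526i)·b = (0.6287 - 0.1009i)
new amp(|1⟩) = (-0.130526i)·a + (0.991445)·b = (0.7667 - 0.08277i)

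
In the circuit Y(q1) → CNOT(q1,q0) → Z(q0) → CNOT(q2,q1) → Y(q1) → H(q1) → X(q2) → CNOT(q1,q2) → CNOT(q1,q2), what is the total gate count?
9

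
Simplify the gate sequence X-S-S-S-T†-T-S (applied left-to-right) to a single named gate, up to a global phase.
X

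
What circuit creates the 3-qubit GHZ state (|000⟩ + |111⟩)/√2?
H(q0) → CNOT(q0,q1) → CNOT(q0,q2)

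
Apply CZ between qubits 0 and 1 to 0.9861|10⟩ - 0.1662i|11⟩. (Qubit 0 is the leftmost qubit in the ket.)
0.9861|10⟩ + 0.1662i|11⟩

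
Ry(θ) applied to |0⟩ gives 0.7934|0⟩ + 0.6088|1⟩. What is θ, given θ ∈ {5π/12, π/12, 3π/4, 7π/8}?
5π/12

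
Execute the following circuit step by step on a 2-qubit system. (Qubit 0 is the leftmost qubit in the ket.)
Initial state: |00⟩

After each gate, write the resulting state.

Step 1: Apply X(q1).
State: |01⟩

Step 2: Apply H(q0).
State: 1/√2|01⟩ + 1/√2|11⟩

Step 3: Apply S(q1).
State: (1/√2)i|01⟩ + (1/√2)i|11⟩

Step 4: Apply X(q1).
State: (1/√2)i|00⟩ + (1/√2)i|10⟩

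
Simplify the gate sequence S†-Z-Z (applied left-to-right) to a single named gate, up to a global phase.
S†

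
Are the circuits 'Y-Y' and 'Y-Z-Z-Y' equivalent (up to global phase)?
Yes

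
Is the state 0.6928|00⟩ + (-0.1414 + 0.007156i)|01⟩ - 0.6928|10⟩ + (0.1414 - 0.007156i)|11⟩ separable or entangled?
Separable

Writing the state as a|00⟩ + b|01⟩ + c|10⟩ + d|11⟩, it is a product state iff ad − bc = 0.
Here (a, b, c, d) = (0.6928, (-0.1414 + 0.007156i), -0.6928, (0.1414 - 0.007156i)): ad − bc = (0.6928)(0.1414 - 0.007156i) − (-0.1414 + 0.007156i)(-0.6928) = 0, so the state is separable.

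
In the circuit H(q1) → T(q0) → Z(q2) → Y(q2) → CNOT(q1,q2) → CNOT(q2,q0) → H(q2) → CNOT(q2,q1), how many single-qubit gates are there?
5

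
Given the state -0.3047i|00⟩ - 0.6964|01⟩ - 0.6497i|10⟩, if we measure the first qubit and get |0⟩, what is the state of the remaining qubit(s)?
-0.4008i|0⟩ - 0.9161|1⟩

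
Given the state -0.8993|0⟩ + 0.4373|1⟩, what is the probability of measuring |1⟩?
0.1912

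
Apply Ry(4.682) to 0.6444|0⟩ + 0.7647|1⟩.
-0.9976|0⟩ - 0.06992|1⟩

Ry(4.682) = [[cos(θ/2), −sin(θ/2)], [sin(θ/2), cos(θ/2)]]; θ = 4.682, cos(θ/2) ≈ -0.696281, sin(θ/2) ≈ 0.717769.
With a = amp(|0⟩) = 0.6444 and b = amp(|1⟩) = 0.7647:
new amp(|0⟩) = (-0.696281)·a + (-0.717769)·b = -0.9976
new amp(|1⟩) = (0.717769)·a + (-0.696281)·b = -0.06992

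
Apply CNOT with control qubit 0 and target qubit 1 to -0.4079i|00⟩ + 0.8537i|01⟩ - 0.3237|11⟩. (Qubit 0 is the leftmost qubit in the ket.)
-0.4079i|00⟩ + 0.8537i|01⟩ - 0.3237|10⟩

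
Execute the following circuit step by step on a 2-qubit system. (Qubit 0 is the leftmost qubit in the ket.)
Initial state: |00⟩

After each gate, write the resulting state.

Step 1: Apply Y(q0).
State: i|10⟩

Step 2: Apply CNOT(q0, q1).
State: i|11⟩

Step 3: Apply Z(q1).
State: -i|11⟩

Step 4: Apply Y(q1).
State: -|10⟩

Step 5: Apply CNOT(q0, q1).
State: -|11⟩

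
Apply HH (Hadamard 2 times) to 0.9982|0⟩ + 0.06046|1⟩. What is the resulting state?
0.9982|0⟩ + 0.06046|1⟩

H² = I, so an even number of Hadamards cancels: H^2 = I and the state is unchanged.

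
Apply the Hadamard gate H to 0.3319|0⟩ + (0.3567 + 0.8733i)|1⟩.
(0.4869 + 0.6175i)|0⟩ + (-0.01754 - 0.6175i)|1⟩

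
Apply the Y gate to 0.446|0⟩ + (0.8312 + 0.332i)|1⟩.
(0.332 - 0.8312i)|0⟩ + 0.446i|1⟩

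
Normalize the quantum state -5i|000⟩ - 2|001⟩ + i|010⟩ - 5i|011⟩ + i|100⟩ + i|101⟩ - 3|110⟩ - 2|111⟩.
-0.5976i|000⟩ - 0.239|001⟩ + 0.1195i|010⟩ - 0.5976i|011⟩ + 0.1195i|100⟩ + 0.1195i|101⟩ - 0.3586|110⟩ - 0.239|111⟩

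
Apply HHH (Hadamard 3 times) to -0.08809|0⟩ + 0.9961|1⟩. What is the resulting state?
0.6421|0⟩ - 0.7666|1⟩

H² = I, so H^3 = H: a single Hadamard. With (a, b) = (-0.08809, 0.9961), H gives ((a + b)/√2, (a − b)/√2) = (0.6421, -0.7666).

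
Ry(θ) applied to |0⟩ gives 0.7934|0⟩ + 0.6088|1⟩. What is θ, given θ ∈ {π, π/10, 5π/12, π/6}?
5π/12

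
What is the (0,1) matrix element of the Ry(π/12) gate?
-0.1305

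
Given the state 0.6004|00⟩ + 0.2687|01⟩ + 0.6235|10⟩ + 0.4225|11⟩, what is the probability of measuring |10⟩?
0.3888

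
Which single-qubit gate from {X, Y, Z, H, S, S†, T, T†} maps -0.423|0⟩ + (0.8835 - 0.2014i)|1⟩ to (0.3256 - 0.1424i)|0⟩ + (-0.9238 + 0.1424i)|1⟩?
H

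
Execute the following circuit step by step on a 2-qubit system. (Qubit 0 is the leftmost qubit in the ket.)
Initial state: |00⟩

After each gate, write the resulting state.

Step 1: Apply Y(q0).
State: i|10⟩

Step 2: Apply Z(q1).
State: i|10⟩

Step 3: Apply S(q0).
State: -|10⟩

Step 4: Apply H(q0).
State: -1/√2|00⟩ + 1/√2|10⟩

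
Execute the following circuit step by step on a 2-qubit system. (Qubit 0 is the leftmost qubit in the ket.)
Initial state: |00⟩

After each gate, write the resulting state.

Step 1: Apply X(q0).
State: |10⟩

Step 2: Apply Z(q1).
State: |10⟩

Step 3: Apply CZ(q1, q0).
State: |10⟩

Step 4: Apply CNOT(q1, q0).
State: |10⟩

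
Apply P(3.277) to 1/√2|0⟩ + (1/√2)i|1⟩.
1/√2|0⟩ + (0.09546 - 0.7006i)|1⟩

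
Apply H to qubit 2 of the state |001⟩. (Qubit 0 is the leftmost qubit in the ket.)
1/√2|000⟩ - 1/√2|001⟩

H on qubit 2 mixes each pair of kets that differ only in qubit 2: amplitudes (a, b) of (|…0…⟩, |…1…⟩) become ((a + b)/√2, (a − b)/√2). Kets absent from the input have amplitude 0.
(|000⟩, |001⟩): (a, b) = (0, 1) → (1/√2, -1/√2)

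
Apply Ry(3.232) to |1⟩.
-0.999|0⟩ - 0.04519|1⟩

Ry(3.232) = [[cos(θ/2), −sin(θ/2)], [sin(θ/2), cos(θ/2)]]; θ = 3.232, cos(θ/2) ≈ -0.0451883, sin(θ/2) ≈ 0.998978.
With a = amp(|0⟩) = 0 and b = amp(|1⟩) = 1:
new amp(|0⟩) = (-0.0451883)·a + (-0.998978)·b = -0.999
new amp(|1⟩) = (0.998978)·a + (-0.0451883)·b = -0.04519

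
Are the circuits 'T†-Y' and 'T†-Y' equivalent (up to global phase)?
Yes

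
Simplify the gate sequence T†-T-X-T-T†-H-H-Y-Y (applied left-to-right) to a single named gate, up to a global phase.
X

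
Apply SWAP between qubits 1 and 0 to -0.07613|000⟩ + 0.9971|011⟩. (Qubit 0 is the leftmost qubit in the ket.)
-0.07613|000⟩ + 0.9971|101⟩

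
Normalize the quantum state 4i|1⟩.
i|1⟩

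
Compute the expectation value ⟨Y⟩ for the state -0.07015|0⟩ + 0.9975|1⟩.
0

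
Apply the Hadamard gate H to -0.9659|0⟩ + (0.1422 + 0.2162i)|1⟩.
(-0.5824 + 0.1529i)|0⟩ + (-0.7835 - 0.1529i)|1⟩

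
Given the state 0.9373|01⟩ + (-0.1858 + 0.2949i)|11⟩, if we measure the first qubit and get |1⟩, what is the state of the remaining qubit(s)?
(-0.5331 + 0.8461i)|1⟩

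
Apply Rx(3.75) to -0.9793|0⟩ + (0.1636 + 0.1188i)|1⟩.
(0.4067 - 0.1561i)|0⟩ + (-0.049 + 0.8988i)|1⟩

Rx(3.75) = [[cos(θ/2), −i·sin(θ/2)], [−i·sin(θ/2), cos(θ/2)]]; θ = 3.75, cos(θ/2) ≈ -0.299534, sin(θ/2) ≈ 0.954086.
With a = amp(|0⟩) = -0.9793 and b = amp(|1⟩) = (0.1636 + 0.1188i):
new amp(|0⟩) = (-0.299534)·a + (-0.954086i)·b = (0.4067 - 0.1561i)
new amp(|1⟩) = (-0.954086i)·a + (-0.299534)·b = (-0.049 + 0.8988i)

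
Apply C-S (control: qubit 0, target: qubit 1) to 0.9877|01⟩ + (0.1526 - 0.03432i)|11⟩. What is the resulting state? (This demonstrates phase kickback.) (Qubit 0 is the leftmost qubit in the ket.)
0.9877|01⟩ + (0.03432 + 0.1526i)|11⟩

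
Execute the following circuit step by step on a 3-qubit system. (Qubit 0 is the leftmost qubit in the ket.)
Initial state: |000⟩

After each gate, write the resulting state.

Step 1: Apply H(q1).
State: 1/√2|000⟩ + 1/√2|010⟩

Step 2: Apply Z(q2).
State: 1/√2|000⟩ + 1/√2|010⟩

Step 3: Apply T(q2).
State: 1/√2|000⟩ + 1/√2|010⟩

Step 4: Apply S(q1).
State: 1/√2|000⟩ + (1/√2)i|010⟩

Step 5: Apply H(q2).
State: 1/2|000⟩ + 1/2|001⟩ + (1/2)i|010⟩ + (1/2)i|011⟩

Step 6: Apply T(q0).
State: 1/2|000⟩ + 1/2|001⟩ + (1/2)i|010⟩ + (1/2)i|011⟩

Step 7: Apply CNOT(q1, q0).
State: 1/2|000⟩ + 1/2|001⟩ + (1/2)i|110⟩ + (1/2)i|111⟩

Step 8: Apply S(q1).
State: 1/2|000⟩ + 1/2|001⟩ - 1/2|110⟩ - 1/2|111⟩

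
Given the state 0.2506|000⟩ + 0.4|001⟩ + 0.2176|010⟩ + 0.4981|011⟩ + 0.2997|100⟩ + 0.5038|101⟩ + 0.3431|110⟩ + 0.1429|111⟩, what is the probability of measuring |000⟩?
0.0628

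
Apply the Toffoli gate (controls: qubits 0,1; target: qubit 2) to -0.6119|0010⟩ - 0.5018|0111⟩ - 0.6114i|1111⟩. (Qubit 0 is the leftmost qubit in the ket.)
-0.6119|0010⟩ - 0.5018|0111⟩ - 0.6114i|1101⟩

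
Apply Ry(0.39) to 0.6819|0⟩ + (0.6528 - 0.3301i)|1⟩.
(0.5425 + 0.06396i)|0⟩ + (0.7726 - 0.3238i)|1⟩

Ry(0.39) = [[cos(θ/2), −sin(θ/2)], [sin(θ/2), cos(θ/2)]]; θ = 0.39, cos(θ/2) ≈ 0.981048, sin(θ/2) ≈ 0.193767.
With a = amp(|0⟩) = 0.6819 and b = amp(|1⟩) = (0.6528 - 0.3301i):
new amp(|0⟩) = (0.981048)·a + (-0.193767)·b = (0.5425 + 0.06396i)
new amp(|1⟩) = (0.193767)·a + (0.981048)·b = (0.7726 - 0.3238i)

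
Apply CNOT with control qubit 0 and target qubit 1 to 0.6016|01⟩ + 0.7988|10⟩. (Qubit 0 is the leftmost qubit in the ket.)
0.6016|01⟩ + 0.7988|11⟩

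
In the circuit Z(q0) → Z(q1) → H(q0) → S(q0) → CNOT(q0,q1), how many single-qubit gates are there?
4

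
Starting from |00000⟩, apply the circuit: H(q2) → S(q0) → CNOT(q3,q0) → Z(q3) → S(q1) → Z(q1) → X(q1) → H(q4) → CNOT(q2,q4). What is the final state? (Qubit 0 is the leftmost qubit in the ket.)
1/2|01000⟩ + 1/2|01001⟩ + 1/2|01100⟩ + 1/2|01101⟩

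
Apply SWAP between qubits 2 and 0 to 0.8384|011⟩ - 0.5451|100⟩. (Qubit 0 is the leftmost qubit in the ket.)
-0.5451|001⟩ + 0.8384|110⟩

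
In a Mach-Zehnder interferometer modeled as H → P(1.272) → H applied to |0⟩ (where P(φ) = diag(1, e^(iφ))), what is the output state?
(0.6472 + 0.4778i)|0⟩ + (0.3528 - 0.4778i)|1⟩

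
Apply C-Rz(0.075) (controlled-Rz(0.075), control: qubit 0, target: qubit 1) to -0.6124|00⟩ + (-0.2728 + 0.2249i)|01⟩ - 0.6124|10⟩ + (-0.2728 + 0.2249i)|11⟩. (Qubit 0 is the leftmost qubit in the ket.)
-0.6124|00⟩ + (-0.2728 + 0.2249i)|01⟩ + (-0.612 + 0.02296i)|10⟩ + (-0.281 + 0.2145i)|11⟩

C-Rz(0.075) leaves the control-|0⟩ kets |00⟩, |01⟩ unchanged and applies Rz(0.075) to qubit 1 on the control-|1⟩ pair (|10⟩, |11⟩).
Rz(0.075) = [[e^(−iθ/2), 0], [0, e^(iθ/2)]] with e^(±iθ/2) = cos(θ/2) ± i·sin(θ/2); θ = 0.075, cos(θ/2) ≈ 0.999297, sin(θ/2) ≈ 0.0374912.
With a = amp(|10⟩) = -0.6124 and b = amp(|11⟩) = (-0.2728 + 0.2249i):
new amp(|10⟩) = (0.999297 - 0.0374912i)·a = (-0.612 + 0.02296i)
new amp(|11⟩) = (0.999297 + 0.0374912i)·b = (-0.281 + 0.2145i)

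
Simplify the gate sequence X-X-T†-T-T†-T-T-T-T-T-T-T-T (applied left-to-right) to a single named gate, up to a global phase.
T†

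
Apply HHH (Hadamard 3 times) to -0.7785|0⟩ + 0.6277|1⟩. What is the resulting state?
-0.1066|0⟩ - 0.9943|1⟩

H² = I, so H^3 = H: a single Hadamard. With (a, b) = (-0.7785, 0.6277), H gives ((a + b)/√2, (a − b)/√2) = (-0.1066, -0.9943).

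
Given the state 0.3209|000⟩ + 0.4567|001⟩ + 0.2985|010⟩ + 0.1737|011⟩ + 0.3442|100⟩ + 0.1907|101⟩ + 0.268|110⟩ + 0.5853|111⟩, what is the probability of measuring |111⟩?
0.3426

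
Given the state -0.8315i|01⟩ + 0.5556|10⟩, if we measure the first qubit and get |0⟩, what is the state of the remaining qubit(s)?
-i|1⟩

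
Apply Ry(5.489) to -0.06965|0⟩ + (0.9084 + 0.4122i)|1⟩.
(-0.2871 - 0.1594i)|0⟩ + (-0.8647 - 0.3801i)|1⟩

Ry(5.489) = [[cos(θ/2), −sin(θ/2)], [sin(θ/2), cos(θ/2)]]; θ = 5.489, cos(θ/2) ≈ -0.922189, sin(θ/2) ≈ 0.386739.
With a = amp(|0⟩) = -0.06965 and b = amp(|1⟩) = (0.9084 + 0.4122i):
new amp(|0⟩) = (-0.922189)·a + (-0.386739)·b = (-0.2871 - 0.1594i)
new amp(|1⟩) = (0.386739)·a + (-0.922189)·b = (-0.8647 - 0.3801i)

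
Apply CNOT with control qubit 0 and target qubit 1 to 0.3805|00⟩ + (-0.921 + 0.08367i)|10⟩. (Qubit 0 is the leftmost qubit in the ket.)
0.3805|00⟩ + (-0.921 + 0.08367i)|11⟩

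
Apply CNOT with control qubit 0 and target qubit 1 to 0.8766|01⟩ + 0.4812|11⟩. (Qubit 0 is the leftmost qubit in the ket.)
0.8766|01⟩ + 0.4812|10⟩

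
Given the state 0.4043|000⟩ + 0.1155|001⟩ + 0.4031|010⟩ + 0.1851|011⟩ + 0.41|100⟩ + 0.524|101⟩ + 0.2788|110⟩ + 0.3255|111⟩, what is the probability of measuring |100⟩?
0.1681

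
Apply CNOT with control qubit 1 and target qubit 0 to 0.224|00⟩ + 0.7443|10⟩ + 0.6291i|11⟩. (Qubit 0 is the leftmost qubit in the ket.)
0.224|00⟩ + 0.6291i|01⟩ + 0.7443|10⟩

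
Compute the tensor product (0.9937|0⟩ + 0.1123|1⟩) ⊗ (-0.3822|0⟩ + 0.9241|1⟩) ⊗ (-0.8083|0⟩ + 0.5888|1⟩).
0.307|000⟩ - 0.2236|001⟩ - 0.7422|010⟩ + 0.5407|011⟩ + 0.03469|100⟩ - 0.02527|101⟩ - 0.08388|110⟩ + 0.0611|111⟩

amp(|b₁b₂…⟩) = product of the factor amplitudes for bits b₁, b₂, …; only kets whose every factor amplitude is nonzero survive.
|000⟩: (0.9937)(-0.3822)(-0.8083) = 0.307
|001⟩: (0.9937)(-0.3822)(0.5888) = -0.2236
|010⟩: (0.9937)(0.9241)(-0.8083) = -0.7422
|011⟩: (0.9937)(0.9241)(0.5888) = 0.5407
|100⟩: (0.1123)(-0.3822)(-0.8083) = 0.03469
|101⟩: (0.1123)(-0.3822)(0.5888) = -0.02527
|110⟩: (0.1123)(0.9241)(-0.8083) = -0.08388
|111⟩: (0.1123)(0.9241)(0.5888) = 0.0611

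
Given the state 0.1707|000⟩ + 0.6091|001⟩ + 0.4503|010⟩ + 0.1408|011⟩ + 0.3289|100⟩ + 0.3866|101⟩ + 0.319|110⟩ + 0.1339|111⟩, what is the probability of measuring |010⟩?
0.2028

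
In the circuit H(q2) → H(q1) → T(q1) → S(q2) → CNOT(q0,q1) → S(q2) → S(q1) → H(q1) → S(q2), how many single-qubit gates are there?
8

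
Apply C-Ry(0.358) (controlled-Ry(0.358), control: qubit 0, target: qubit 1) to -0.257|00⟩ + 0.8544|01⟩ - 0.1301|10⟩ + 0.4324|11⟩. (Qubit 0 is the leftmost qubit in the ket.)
-0.257|00⟩ + 0.8544|01⟩ - 0.205|10⟩ + 0.4023|11⟩

C-Ry(0.358) leaves the control-|0⟩ kets |00⟩, |01⟩ unchanged and applies Ry(0.358) to qubit 1 on the control-|1⟩ pair (|10⟩, |11⟩).
Ry(0.358) = [[cos(θ/2), −sin(θ/2)], [sin(θ/2), cos(θ/2)]]; θ = 0.358, cos(θ/2) ≈ 0.984022, sin(θ/2) ≈ 0.178046.
With a = amp(|10⟩) = -0.1301 and b = amp(|11⟩) = 0.4324:
new amp(|10⟩) = (0.984022)·a + (-0.178046)·b = -0.205
new amp(|11⟩) = (0.178046)·a + (0.984022)·b = 0.4023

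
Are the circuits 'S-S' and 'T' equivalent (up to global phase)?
No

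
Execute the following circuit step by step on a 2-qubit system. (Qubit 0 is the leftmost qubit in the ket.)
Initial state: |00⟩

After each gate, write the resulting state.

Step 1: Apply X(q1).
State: |01⟩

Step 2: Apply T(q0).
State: |01⟩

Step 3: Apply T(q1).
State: (1/√2 + (1/√2)i)|01⟩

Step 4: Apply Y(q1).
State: (1/√2 - (1/√2)i)|00⟩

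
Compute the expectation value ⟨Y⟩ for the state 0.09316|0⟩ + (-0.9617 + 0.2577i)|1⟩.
0.04801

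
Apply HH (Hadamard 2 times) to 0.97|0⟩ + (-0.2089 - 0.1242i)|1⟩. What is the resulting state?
0.97|0⟩ + (-0.2089 - 0.1242i)|1⟩

H² = I, so an even number of Hadamards cancels: H^2 = I and the state is unchanged.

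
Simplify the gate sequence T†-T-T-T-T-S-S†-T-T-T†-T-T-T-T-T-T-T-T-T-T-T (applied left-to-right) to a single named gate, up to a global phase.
T†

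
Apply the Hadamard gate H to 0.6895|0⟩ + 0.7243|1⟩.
0.9997|0⟩ - 0.02461|1⟩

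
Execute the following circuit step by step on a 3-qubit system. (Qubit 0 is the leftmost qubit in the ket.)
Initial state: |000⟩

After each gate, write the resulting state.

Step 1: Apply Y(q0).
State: i|100⟩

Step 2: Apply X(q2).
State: i|101⟩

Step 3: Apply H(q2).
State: (1/√2)i|100⟩ - (1/√2)i|101⟩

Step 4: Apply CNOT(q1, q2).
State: (1/√2)i|100⟩ - (1/√2)i|101⟩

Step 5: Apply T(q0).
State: (-1/2 + (1/2)i)|100⟩ + (1/2 - (1/2)i)|101⟩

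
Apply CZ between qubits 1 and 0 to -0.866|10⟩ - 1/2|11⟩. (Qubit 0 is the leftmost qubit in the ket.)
-0.866|10⟩ + 1/2|11⟩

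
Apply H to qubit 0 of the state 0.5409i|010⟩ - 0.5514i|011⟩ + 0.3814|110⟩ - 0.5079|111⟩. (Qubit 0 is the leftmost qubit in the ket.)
(0.2697 + 0.3825i)|010⟩ + (-0.3591 - 0.3899i)|011⟩ + (-0.2697 + 0.3825i)|110⟩ + (0.3591 - 0.3899i)|111⟩

H on qubit 0 mixes each pair of kets that differ only in qubit 0: amplitudes (a, b) of (|…0…⟩, |…1…⟩) become ((a + b)/√2, (a − b)/√2). Kets absent from the input have amplitude 0.
(|010⟩, |110⟩): (a, b) = (0.5409i, 0.3814) → ((0.2697 + 0.3825i), (-0.2697 + 0.3825i))
(|011⟩, |111⟩): (a, b) = (-0.5514i, -0.5079) → ((-0.3591 - 0.3899i), (0.3591 - 0.3899i))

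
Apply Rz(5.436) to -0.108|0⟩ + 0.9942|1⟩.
(0.09845 + 0.04439i)|0⟩ + (-0.9063 + 0.4087i)|1⟩

Rz(5.436) = [[e^(−iθ/2), 0], [0, e^(iθ/2)]] with e^(±iθ/2) = cos(θ/2) ± i·sin(θ/2); θ = 5.436, cos(θ/2) ≈ -0.911618, sin(θ/2) ≈ 0.411038.
With a = amp(|0⟩) = -0.108 and b = amp(|1⟩) = 0.9942:
new amp(|0⟩) = (-0.911618 - 0.411038i)·a = (0.09845 + 0.04439i)
new amp(|1⟩) = (-0.911618 + 0.411038i)·b = (-0.9063 + 0.4087i)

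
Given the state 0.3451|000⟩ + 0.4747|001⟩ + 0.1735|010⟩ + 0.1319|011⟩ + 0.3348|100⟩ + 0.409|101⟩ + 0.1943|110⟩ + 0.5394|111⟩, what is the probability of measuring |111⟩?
0.291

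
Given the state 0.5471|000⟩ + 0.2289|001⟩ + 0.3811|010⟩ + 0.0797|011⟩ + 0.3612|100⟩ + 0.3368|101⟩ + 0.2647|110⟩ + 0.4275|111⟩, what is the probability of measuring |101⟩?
0.1134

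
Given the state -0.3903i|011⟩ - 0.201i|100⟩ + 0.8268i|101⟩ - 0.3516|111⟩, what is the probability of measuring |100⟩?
0.0404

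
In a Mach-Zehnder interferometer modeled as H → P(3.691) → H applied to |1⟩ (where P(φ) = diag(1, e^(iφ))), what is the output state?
(0.9264 + 0.2611i)|0⟩ + (0.07358 - 0.2611i)|1⟩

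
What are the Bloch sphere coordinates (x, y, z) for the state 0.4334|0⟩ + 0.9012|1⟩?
(0.7812, 0, -0.6243)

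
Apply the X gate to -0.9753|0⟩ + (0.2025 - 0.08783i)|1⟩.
(0.2025 - 0.08783i)|0⟩ - 0.9753|1⟩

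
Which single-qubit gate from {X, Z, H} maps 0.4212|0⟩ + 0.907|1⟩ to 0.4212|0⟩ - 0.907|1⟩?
Z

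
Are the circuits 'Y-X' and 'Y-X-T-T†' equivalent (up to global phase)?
Yes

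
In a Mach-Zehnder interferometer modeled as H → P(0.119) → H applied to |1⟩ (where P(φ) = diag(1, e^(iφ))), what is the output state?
(0.003536 - 0.05936i)|0⟩ + (0.9965 + 0.05936i)|1⟩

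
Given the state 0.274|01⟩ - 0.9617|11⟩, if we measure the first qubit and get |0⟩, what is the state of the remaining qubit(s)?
|1⟩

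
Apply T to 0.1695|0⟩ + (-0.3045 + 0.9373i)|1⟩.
0.1695|0⟩ + (-0.8781 + 0.4475i)|1⟩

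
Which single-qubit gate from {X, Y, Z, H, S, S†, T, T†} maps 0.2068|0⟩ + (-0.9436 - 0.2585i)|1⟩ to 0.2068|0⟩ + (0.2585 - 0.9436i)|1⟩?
S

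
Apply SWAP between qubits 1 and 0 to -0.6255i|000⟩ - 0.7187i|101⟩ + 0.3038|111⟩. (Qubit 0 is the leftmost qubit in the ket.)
-0.6255i|000⟩ - 0.7187i|011⟩ + 0.3038|111⟩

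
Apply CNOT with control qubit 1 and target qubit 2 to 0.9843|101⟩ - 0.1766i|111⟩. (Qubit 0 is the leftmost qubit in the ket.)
0.9843|101⟩ - 0.1766i|110⟩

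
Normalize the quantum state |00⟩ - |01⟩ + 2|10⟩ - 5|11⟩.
0.1796|00⟩ - 0.1796|01⟩ + 0.3592|10⟩ - 0.898|11⟩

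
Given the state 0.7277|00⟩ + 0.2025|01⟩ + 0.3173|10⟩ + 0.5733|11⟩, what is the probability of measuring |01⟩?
0.04101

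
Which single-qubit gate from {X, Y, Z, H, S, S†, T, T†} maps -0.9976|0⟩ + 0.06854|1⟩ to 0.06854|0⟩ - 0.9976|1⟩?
X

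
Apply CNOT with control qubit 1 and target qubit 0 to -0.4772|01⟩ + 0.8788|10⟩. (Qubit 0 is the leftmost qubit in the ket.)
0.8788|10⟩ - 0.4772|11⟩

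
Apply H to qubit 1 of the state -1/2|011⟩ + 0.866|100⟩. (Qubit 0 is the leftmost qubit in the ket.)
-1/√8|001⟩ + 1/√8|011⟩ + 0.6124|100⟩ + 0.6124|110⟩

H on qubit 1 mixes each pair of kets that differ only in qubit 1: amplitudes (a, b) of (|…0…⟩, |…1…⟩) become ((a + b)/√2, (a − b)/√2). Kets absent from the input have amplitude 0.
(|001⟩, |011⟩): (a, b) = (0, -1/2) → (-1/√8, 1/√8)
(|100⟩, |110⟩): (a, b) = (0.866, 0) → (0.6124, 0.6124)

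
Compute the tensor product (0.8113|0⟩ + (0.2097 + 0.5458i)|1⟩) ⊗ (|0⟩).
0.8113|00⟩ + (0.2097 + 0.5458i)|10⟩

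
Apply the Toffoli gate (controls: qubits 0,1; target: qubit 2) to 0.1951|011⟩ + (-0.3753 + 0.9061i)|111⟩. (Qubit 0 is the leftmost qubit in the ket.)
0.1951|011⟩ + (-0.3753 + 0.9061i)|110⟩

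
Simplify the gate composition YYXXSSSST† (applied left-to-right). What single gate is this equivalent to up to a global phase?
T†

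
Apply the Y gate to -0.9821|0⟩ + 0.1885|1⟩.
-0.1885i|0⟩ - 0.9821i|1⟩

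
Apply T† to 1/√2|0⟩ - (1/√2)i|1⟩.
1/√2|0⟩ + (-1/2 - (1/2)i)|1⟩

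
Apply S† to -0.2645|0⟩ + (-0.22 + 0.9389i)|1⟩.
-0.2645|0⟩ + (0.9389 + 0.22i)|1⟩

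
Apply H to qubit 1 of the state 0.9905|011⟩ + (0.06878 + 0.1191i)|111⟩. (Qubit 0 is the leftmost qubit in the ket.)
0.7004|001⟩ - 0.7004|011⟩ + (0.04863 + 0.08422i)|101⟩ + (-0.04863 - 0.08422i)|111⟩

H on qubit 1 mixes each pair of kets that differ only in qubit 1: amplitudes (a, b) of (|…0…⟩, |…1…⟩) become ((a + b)/√2, (a − b)/√2). Kets absent from the input have amplitude 0.
(|001⟩, |011⟩): (a, b) = (0, 0.9905) → (0.7004, -0.7004)
(|101⟩, |111⟩): (a, b) = (0, (0.06878 + 0.1191i)) → ((0.04863 + 0.08422i), (-0.04863 - 0.08422i))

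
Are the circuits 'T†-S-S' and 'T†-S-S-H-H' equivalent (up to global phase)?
Yes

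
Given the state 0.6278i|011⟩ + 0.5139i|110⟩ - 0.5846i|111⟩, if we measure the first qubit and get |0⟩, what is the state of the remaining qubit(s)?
i|11⟩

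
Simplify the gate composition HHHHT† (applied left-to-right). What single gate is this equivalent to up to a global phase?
T†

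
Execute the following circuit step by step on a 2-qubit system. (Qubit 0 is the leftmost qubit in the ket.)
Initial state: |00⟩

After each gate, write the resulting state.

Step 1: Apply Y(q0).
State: i|10⟩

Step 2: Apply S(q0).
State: -|10⟩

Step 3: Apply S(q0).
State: -i|10⟩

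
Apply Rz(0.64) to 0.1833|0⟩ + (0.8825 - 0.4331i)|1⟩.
(0.174 - 0.05766i)|0⟩ + (0.9739 - 0.1335i)|1⟩

Rz(0.64) = [[e^(−iθ/2), 0], [0, e^(iθ/2)]] with e^(±iθ/2) = cos(θ/2) ± i·sin(θ/2); θ = 0.64, cos(θ/2) ≈ 0.949235, sin(θ/2) ≈ 0.314567.
With a = amp(|0⟩) = 0.1833 and b = amp(|1⟩) = (0.8825 - 0.4331i):
new amp(|0⟩) = (0.949235 - 0.314567i)·a = (0.174 - 0.05766i)
new amp(|1⟩) = (0.949235 + 0.314567i)·b = (0.9739 - 0.1335i)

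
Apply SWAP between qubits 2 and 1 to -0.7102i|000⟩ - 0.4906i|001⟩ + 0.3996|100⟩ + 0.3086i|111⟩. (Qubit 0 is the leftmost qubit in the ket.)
-0.7102i|000⟩ - 0.4906i|010⟩ + 0.3996|100⟩ + 0.3086i|111⟩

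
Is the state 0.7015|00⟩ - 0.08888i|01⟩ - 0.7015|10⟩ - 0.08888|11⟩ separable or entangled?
Entangled

Writing the state as a|00⟩ + b|01⟩ + c|10⟩ + d|11⟩, it is a product state iff ad − bc = 0.
Here (a, b, c, d) = (0.7015, -0.08888i, -0.7015, -0.08888): ad − bc = (0.7015)(-0.08888) − (-0.08888i)(-0.7015) = (-0.06235 - 0.06235i) ≠ 0, so the state is entangled.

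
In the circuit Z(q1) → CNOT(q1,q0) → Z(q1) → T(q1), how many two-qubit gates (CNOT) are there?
1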